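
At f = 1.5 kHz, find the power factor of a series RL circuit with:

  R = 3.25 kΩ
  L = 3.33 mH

Step 1 — Angular frequency: ω = 2π·f = 2π·1500 = 9425 rad/s.
Step 2 — Component impedances:
  R: Z = R = 3250 Ω
  L: Z = jωL = j·9425·0.00333 = 0 + j31.38 Ω
Step 3 — Series combination: Z_total = R + L = 3250 + j31.38 Ω = 3250∠0.6° Ω.
Step 4 — Power factor: PF = cos(φ) = Re(Z)/|Z| = 3250/3250 = 1.
Step 5 — Type: Im(Z) = 31.38 ⇒ lagging (phase φ = 0.6°).

PF = 1 (lagging, φ = 0.6°)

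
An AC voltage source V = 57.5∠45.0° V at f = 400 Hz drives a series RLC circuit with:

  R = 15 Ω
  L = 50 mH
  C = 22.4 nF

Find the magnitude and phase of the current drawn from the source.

Step 1 — Angular frequency: ω = 2π·f = 2π·400 = 2513 rad/s.
Step 2 — Component impedances:
  R: Z = R = 15 Ω
  L: Z = jωL = j·2513·0.05 = 0 + j125.7 Ω
  C: Z = 1/(jωC) = -j/(ω·C) = 0 - j1.776e+04 Ω
Step 3 — Series combination: Z_total = R + L + C = 15 - j1.764e+04 Ω = 1.764e+04∠-90.0° Ω.
Step 4 — Source phasor: V = 57.5∠45.0° V = 40.66 + j40.66 V.
Step 5 — Ohm's law: I = V / Z_total = (40.66 + j40.66) / (15 - j1.764e+04) = -0.002303 + j0.002307 A.
Step 6 — Convert to polar: |I| = 0.00326 A, ∠I = 135.0°.

I = 0.00326∠135.0° A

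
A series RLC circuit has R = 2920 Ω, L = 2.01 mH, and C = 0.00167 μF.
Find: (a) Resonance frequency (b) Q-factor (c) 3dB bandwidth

Step 1 — Resonance: ω₀ = 1/√(LC) = 1/√(0.00201·1.67e-09) = 5.458e+05 rad/s.
Step 2 — f₀ = ω₀/(2π) = 8.687e+04 Hz.
Step 3 — Series Q: Q = ω₀L/R = 5.458e+05·0.00201/2920 = 0.3757.
Step 4 — Bandwidth: Δω = ω₀/Q = 1.453e+06 rad/s; BW = Δω/(2π) = 2.312e+05 Hz.

(a) f₀ = 8.687e+04 Hz  (b) Q = 0.3757  (c) BW = 2.312e+05 Hz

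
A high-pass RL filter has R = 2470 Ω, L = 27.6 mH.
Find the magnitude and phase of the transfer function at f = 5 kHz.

Step 1 — Angular frequency: ω = 2π·5000 = 3.142e+04 rad/s.
Step 2 — Transfer function: H(jω) = jωL/(R + jωL).
Step 3 — Numerator jωL = j·867.1; denominator R + jωL = 2470 + j867.1.
Step 4 — H = 0.1097 + j0.3125.
Step 5 — Magnitude: |H| = 0.3312 (-9.6 dB); phase: φ = 70.7°.

|H| = 0.3312 (-9.6 dB), φ = 70.7°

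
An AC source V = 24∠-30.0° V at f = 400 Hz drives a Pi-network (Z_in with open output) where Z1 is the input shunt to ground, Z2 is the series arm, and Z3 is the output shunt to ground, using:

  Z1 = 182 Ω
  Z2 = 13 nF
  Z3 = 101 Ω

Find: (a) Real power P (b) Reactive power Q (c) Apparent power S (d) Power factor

Step 1 — Angular frequency: ω = 2π·f = 2π·400 = 2513 rad/s.
Step 2 — Component impedances:
  Z1: Z = R = 182 Ω
  Z2: Z = 1/(jωC) = -j/(ω·C) = 0 - j3.061e+04 Ω
  Z3: Z = R = 101 Ω
Step 3 — With open output, the series arm Z2 and the output shunt Z3 appear in series to ground: Z2 + Z3 = 101 - j3.061e+04 Ω.
Step 4 — Parallel with input shunt Z1: Z_in = Z1 || (Z2 + Z3) = 182 - j1.082 Ω = 182∠-0.3° Ω.
Step 5 — Source phasor: V = 24∠-30.0° V = 20.78 - j12 V.
Step 6 — Current: I = V / Z = 0.1146 - j0.06526 A = 0.1319∠-29.7° A.
Step 7 — Complex power: S = V·I* = 3.165 - j0.01882 VA.
Step 8 — Real power: P = Re(S) = 3.165 W.
Step 9 — Reactive power: Q = Im(S) = -0.01882 VAR.
Step 10 — Apparent power: |S| = 3.165 VA.
Step 11 — Power factor: PF = P/|S| = 1 (leading).

(a) P = 3.165 W  (b) Q = -0.01882 VAR  (c) S = 3.165 VA  (d) PF = 1 (leading)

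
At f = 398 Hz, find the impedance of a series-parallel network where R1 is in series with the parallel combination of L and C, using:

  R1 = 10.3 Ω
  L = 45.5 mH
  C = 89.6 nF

Step 1 — Angular frequency: ω = 2π·f = 2π·398 = 2501 rad/s.
Step 2 — Component impedances:
  R1: Z = R = 10.3 Ω
  L: Z = jωL = j·2501·0.0455 = 0 + j113.8 Ω
  C: Z = 1/(jωC) = -j/(ω·C) = 0 - j4463 Ω
Step 3 — Parallel branch: L || C = 1/(1/L + 1/C) = 0 + j116.8 Ω.
Step 4 — Series with R1: Z_total = R1 + (L || C) = 10.3 + j116.8 Ω = 117.2∠85.0° Ω.

Z = 10.3 + j116.8 Ω = 117.2∠85.0° Ω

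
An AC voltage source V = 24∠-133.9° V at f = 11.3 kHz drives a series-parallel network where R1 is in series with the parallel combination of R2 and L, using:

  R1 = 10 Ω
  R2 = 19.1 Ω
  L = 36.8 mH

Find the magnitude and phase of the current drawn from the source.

Step 1 — Angular frequency: ω = 2π·f = 2π·1.13e+04 = 7.1e+04 rad/s.
Step 2 — Component impedances:
  R1: Z = R = 10 Ω
  R2: Z = R = 19.1 Ω
  L: Z = jωL = j·7.1e+04·0.0368 = 0 + j2613 Ω
Step 3 — Parallel branch: R2 || L = 1/(1/R2 + 1/L) = 19.1 + j0.1396 Ω.
Step 4 — Series with R1: Z_total = R1 + (R2 || L) = 29.1 + j0.1396 Ω = 29.1∠0.3° Ω.
Step 5 — Source phasor: V = 24∠-133.9° V = -16.64 - j17.29 V.
Step 6 — Ohm's law: I = V / Z_total = (-16.64 - j17.29) / (29.1 + j0.1396) = -0.5747 - j0.5915 A.
Step 7 — Convert to polar: |I| = 0.8248 A, ∠I = -134.2°.

I = 0.8248∠-134.2° A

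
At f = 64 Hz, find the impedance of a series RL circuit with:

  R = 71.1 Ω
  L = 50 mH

Step 1 — Angular frequency: ω = 2π·f = 2π·64 = 402.1 rad/s.
Step 2 — Component impedances:
  R: Z = R = 71.1 Ω
  L: Z = jωL = j·402.1·0.05 = 0 + j20.11 Ω
Step 3 — Series combination: Z_total = R + L = 71.1 + j20.11 Ω = 73.89∠15.8° Ω.

Z = 71.1 + j20.11 Ω = 73.89∠15.8° Ω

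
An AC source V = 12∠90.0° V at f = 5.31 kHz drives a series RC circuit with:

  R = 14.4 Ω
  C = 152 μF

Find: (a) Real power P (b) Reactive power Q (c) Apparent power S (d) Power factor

Step 1 — Angular frequency: ω = 2π·f = 2π·5310 = 3.336e+04 rad/s.
Step 2 — Component impedances:
  R: Z = R = 14.4 Ω
  C: Z = 1/(jωC) = -j/(ω·C) = 0 - j0.1972 Ω
Step 3 — Series combination: Z_total = R + C = 14.4 - j0.1972 Ω = 14.4∠-0.8° Ω.
Step 4 — Source phasor: V = 12∠90.0° V = 0 + j12 V.
Step 5 — Current: I = V / Z = -0.01141 + j0.8332 A = 0.8333∠90.8° A.
Step 6 — Complex power: S = V·I* = 9.998 - j0.1369 VA.
Step 7 — Real power: P = Re(S) = 9.998 W.
Step 8 — Reactive power: Q = Im(S) = -0.1369 VAR.
Step 9 — Apparent power: |S| = 9.999 VA.
Step 10 — Power factor: PF = P/|S| = 0.9999 (leading).

(a) P = 9.998 W  (b) Q = -0.1369 VAR  (c) S = 9.999 VA  (d) PF = 0.9999 (leading)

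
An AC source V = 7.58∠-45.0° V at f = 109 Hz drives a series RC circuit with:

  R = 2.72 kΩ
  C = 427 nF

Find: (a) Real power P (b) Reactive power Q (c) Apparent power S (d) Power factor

Step 1 — Angular frequency: ω = 2π·f = 2π·109 = 684.9 rad/s.
Step 2 — Component impedances:
  R: Z = R = 2720 Ω
  C: Z = 1/(jωC) = -j/(ω·C) = 0 - j3420 Ω
Step 3 — Series combination: Z_total = R + C = 2720 - j3420 Ω = 4369∠-51.5° Ω.
Step 4 — Source phasor: V = 7.58∠-45.0° V = 5.36 - j5.36 V.
Step 5 — Current: I = V / Z = 0.001724 + j0.0001964 A = 0.001735∠6.5° A.
Step 6 — Complex power: S = V·I* = 0.008186 - j0.01029 VA.
Step 7 — Real power: P = Re(S) = 0.008186 W.
Step 8 — Reactive power: Q = Im(S) = -0.01029 VAR.
Step 9 — Apparent power: |S| = 0.01315 VA.
Step 10 — Power factor: PF = P/|S| = 0.6225 (leading).

(a) P = 0.008186 W  (b) Q = -0.01029 VAR  (c) S = 0.01315 VA  (d) PF = 0.6225 (leading)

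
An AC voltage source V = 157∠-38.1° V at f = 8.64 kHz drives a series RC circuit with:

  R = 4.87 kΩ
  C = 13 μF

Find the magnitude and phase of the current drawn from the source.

Step 1 — Angular frequency: ω = 2π·f = 2π·8640 = 5.429e+04 rad/s.
Step 2 — Component impedances:
  R: Z = R = 4870 Ω
  C: Z = 1/(jωC) = -j/(ω·C) = 0 - j1.417 Ω
Step 3 — Series combination: Z_total = R + C = 4870 - j1.417 Ω = 4870∠-0.0° Ω.
Step 4 — Source phasor: V = 157∠-38.1° V = 123.5 - j96.87 V.
Step 5 — Ohm's law: I = V / Z_total = (123.5 - j96.87) / (4870 - j1.417) = 0.02538 - j0.01988 A.
Step 6 — Convert to polar: |I| = 0.03224 A, ∠I = -38.1°.

I = 0.03224∠-38.1° A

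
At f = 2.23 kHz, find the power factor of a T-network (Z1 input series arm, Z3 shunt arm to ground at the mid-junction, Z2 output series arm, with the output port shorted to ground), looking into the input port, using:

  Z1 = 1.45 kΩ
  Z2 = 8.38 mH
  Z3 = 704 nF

Step 1 — Angular frequency: ω = 2π·f = 2π·2230 = 1.401e+04 rad/s.
Step 2 — Component impedances:
  Z1: Z = R = 1450 Ω
  Z2: Z = jωL = j·1.401e+04·0.00838 = 0 + j117.4 Ω
  Z3: Z = 1/(jωC) = -j/(ω·C) = 0 - j101.4 Ω
Step 3 — With the output port shorted to ground, the output series arm Z2 runs from the junction to ground; the shunt arm Z3 also runs from the junction to ground. They appear in parallel: Z3 || Z2 = 0 - j742.2 Ω.
Step 4 — Series with input arm Z1: Z_in = Z1 + (Z3 || Z2) = 1450 - j742.2 Ω = 1629∠-27.1° Ω.
Step 5 — Power factor: PF = cos(φ) = Re(Z)/|Z| = 1450/1628.9 = 0.8902.
Step 6 — Type: Im(Z) = -742.2 ⇒ leading (phase φ = -27.1°).

PF = 0.8902 (leading, φ = -27.1°)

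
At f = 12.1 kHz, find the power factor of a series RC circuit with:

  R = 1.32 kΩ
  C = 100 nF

Step 1 — Angular frequency: ω = 2π·f = 2π·1.21e+04 = 7.603e+04 rad/s.
Step 2 — Component impedances:
  R: Z = R = 1320 Ω
  C: Z = 1/(jωC) = -j/(ω·C) = 0 - j131.5 Ω
Step 3 — Series combination: Z_total = R + C = 1320 - j131.5 Ω = 1327∠-5.7° Ω.
Step 4 — Power factor: PF = cos(φ) = Re(Z)/|Z| = 1320/1326.5 = 0.9951.
Step 5 — Type: Im(Z) = -131.5 ⇒ leading (phase φ = -5.7°).

PF = 0.9951 (leading, φ = -5.7°)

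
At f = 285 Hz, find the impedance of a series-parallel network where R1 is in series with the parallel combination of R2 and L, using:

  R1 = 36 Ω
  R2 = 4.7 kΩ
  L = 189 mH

Step 1 — Angular frequency: ω = 2π·f = 2π·285 = 1791 rad/s.
Step 2 — Component impedances:
  R1: Z = R = 36 Ω
  R2: Z = R = 4700 Ω
  L: Z = jωL = j·1791·0.189 = 0 + j338.4 Ω
Step 3 — Parallel branch: R2 || L = 1/(1/R2 + 1/L) = 24.25 + j336.7 Ω.
Step 4 — Series with R1: Z_total = R1 + (R2 || L) = 60.25 + j336.7 Ω = 342∠79.9° Ω.

Z = 60.25 + j336.7 Ω = 342∠79.9° Ω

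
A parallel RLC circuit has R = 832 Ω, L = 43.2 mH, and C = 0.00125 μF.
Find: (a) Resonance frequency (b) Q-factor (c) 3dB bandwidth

Step 1 — Resonance: ω₀ = 1/√(LC) = 1/√(0.0432·1.25e-09) = 1.361e+05 rad/s.
Step 2 — f₀ = ω₀/(2π) = 2.166e+04 Hz.
Step 3 — Parallel Q: Q = R/(ω₀L) = 832/(1.361e+05·0.0432) = 0.1415.
Step 4 — Bandwidth: Δω = ω₀/Q = 9.615e+05 rad/s; BW = Δω/(2π) = 1.53e+05 Hz.

(a) f₀ = 2.166e+04 Hz  (b) Q = 0.1415  (c) BW = 1.53e+05 Hz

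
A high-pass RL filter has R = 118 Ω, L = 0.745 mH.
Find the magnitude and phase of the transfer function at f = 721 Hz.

Step 1 — Angular frequency: ω = 2π·721 = 4530 rad/s.
Step 2 — Transfer function: H(jω) = jωL/(R + jωL).
Step 3 — Numerator jωL = j·3.375; denominator R + jωL = 118 + j3.375.
Step 4 — H = 0.0008174 + j0.02858.
Step 5 — Magnitude: |H| = 0.02859 (-30.9 dB); phase: φ = 88.4°.

|H| = 0.02859 (-30.9 dB), φ = 88.4°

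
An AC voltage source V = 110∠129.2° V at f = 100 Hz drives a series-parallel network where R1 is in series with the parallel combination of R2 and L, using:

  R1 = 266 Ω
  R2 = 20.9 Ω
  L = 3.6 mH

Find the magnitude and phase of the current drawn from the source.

Step 1 — Angular frequency: ω = 2π·f = 2π·100 = 628.3 rad/s.
Step 2 — Component impedances:
  R1: Z = R = 266 Ω
  R2: Z = R = 20.9 Ω
  L: Z = jωL = j·628.3·0.0036 = 0 + j2.262 Ω
Step 3 — Parallel branch: R2 || L = 1/(1/R2 + 1/L) = 0.242 + j2.236 Ω.
Step 4 — Series with R1: Z_total = R1 + (R2 || L) = 266.2 + j2.236 Ω = 266.3∠0.5° Ω.
Step 5 — Source phasor: V = 110∠129.2° V = -69.52 + j85.24 V.
Step 6 — Ohm's law: I = V / Z_total = (-69.52 + j85.24) / (266.2 + j2.236) = -0.2584 + j0.3223 A.
Step 7 — Convert to polar: |I| = 0.4131 A, ∠I = 128.7°.

I = 0.4131∠128.7° A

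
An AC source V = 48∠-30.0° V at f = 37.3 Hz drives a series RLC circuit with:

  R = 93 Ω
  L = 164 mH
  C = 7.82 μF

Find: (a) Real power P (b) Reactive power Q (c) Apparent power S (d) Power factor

Step 1 — Angular frequency: ω = 2π·f = 2π·37.3 = 234.4 rad/s.
Step 2 — Component impedances:
  R: Z = R = 93 Ω
  L: Z = jωL = j·234.4·0.164 = 0 + j38.44 Ω
  C: Z = 1/(jωC) = -j/(ω·C) = 0 - j545.6 Ω
Step 3 — Series combination: Z_total = R + L + C = 93 - j507.2 Ω = 515.7∠-79.6° Ω.
Step 4 — Source phasor: V = 48∠-30.0° V = 41.57 - j24 V.
Step 5 — Current: I = V / Z = 0.06032 + j0.0709 A = 0.09308∠49.6° A.
Step 6 — Complex power: S = V·I* = 0.8058 - j4.395 VA.
Step 7 — Real power: P = Re(S) = 0.8058 W.
Step 8 — Reactive power: Q = Im(S) = -4.395 VAR.
Step 9 — Apparent power: |S| = 4.468 VA.
Step 10 — Power factor: PF = P/|S| = 0.1804 (leading).

(a) P = 0.8058 W  (b) Q = -4.395 VAR  (c) S = 4.468 VA  (d) PF = 0.1804 (leading)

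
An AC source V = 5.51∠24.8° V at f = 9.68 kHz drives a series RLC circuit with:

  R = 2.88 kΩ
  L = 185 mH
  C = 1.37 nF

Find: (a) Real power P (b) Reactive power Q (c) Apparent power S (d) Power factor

Step 1 — Angular frequency: ω = 2π·f = 2π·9680 = 6.082e+04 rad/s.
Step 2 — Component impedances:
  R: Z = R = 2880 Ω
  L: Z = jωL = j·6.082e+04·0.185 = 0 + j1.125e+04 Ω
  C: Z = 1/(jωC) = -j/(ω·C) = 0 - j1.2e+04 Ω
Step 3 — Series combination: Z_total = R + L + C = 2880 - j749.3 Ω = 2976∠-14.6° Ω.
Step 4 — Source phasor: V = 5.51∠24.8° V = 5.002 + j2.311 V.
Step 5 — Current: I = V / Z = 0.001431 + j0.001175 A = 0.001852∠39.4° A.
Step 6 — Complex power: S = V·I* = 0.009873 - j0.002569 VA.
Step 7 — Real power: P = Re(S) = 0.009873 W.
Step 8 — Reactive power: Q = Im(S) = -0.002569 VAR.
Step 9 — Apparent power: |S| = 0.0102 VA.
Step 10 — Power factor: PF = P/|S| = 0.9678 (leading).

(a) P = 0.009873 W  (b) Q = -0.002569 VAR  (c) S = 0.0102 VA  (d) PF = 0.9678 (leading)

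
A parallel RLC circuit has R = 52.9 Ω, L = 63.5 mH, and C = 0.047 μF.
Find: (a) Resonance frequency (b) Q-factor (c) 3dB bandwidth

Step 1 — Resonance: ω₀ = 1/√(LC) = 1/√(0.0635·4.7e-08) = 1.83e+04 rad/s.
Step 2 — f₀ = ω₀/(2π) = 2913 Hz.
Step 3 — Parallel Q: Q = R/(ω₀L) = 52.9/(1.83e+04·0.0635) = 0.04551.
Step 4 — Bandwidth: Δω = ω₀/Q = 4.022e+05 rad/s; BW = Δω/(2π) = 6.401e+04 Hz.

(a) f₀ = 2913 Hz  (b) Q = 0.04551  (c) BW = 6.401e+04 Hz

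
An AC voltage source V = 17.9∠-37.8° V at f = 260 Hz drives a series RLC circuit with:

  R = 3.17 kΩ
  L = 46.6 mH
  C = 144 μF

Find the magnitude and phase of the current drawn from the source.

Step 1 — Angular frequency: ω = 2π·f = 2π·260 = 1634 rad/s.
Step 2 — Component impedances:
  R: Z = R = 3170 Ω
  L: Z = jωL = j·1634·0.0466 = 0 + j76.13 Ω
  C: Z = 1/(jωC) = -j/(ω·C) = 0 - j4.251 Ω
Step 3 — Series combination: Z_total = R + L + C = 3170 + j71.88 Ω = 3171∠1.3° Ω.
Step 4 — Source phasor: V = 17.9∠-37.8° V = 14.14 - j10.97 V.
Step 5 — Ohm's law: I = V / Z_total = (14.14 - j10.97) / (3170 + j71.88) = 0.004381 - j0.00356 A.
Step 6 — Convert to polar: |I| = 0.005645 A, ∠I = -39.1°.

I = 0.005645∠-39.1° A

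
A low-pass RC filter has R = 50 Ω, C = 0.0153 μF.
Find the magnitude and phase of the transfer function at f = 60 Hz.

Step 1 — Angular frequency: ω = 2π·60 = 377 rad/s.
Step 2 — Transfer function: H(jω) = 1/(1 + jωRC).
Step 3 — Denominator: 1 + jωRC = 1 + j·377·50·1.53e-08 = 1 + j0.0002884.
Step 4 — H = 1 - j0.0002884.
Step 5 — Magnitude: |H| = 1 (-0.0 dB); phase: φ = -0.0°.

|H| = 1 (-0.0 dB), φ = -0.0°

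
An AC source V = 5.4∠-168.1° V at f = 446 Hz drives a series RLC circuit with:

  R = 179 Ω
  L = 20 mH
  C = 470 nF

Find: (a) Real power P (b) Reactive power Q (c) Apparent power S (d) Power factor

Step 1 — Angular frequency: ω = 2π·f = 2π·446 = 2802 rad/s.
Step 2 — Component impedances:
  R: Z = R = 179 Ω
  L: Z = jωL = j·2802·0.02 = 0 + j56.05 Ω
  C: Z = 1/(jωC) = -j/(ω·C) = 0 - j759.3 Ω
Step 3 — Series combination: Z_total = R + L + C = 179 - j703.2 Ω = 725.6∠-75.7° Ω.
Step 4 — Source phasor: V = 5.4∠-168.1° V = -5.284 - j1.114 V.
Step 5 — Current: I = V / Z = -0.0003092 - j0.007435 A = 0.007442∠-92.4° A.
Step 6 — Complex power: S = V·I* = 0.009913 - j0.03894 VA.
Step 7 — Real power: P = Re(S) = 0.009913 W.
Step 8 — Reactive power: Q = Im(S) = -0.03894 VAR.
Step 9 — Apparent power: |S| = 0.04019 VA.
Step 10 — Power factor: PF = P/|S| = 0.2467 (leading).

(a) P = 0.009913 W  (b) Q = -0.03894 VAR  (c) S = 0.04019 VA  (d) PF = 0.2467 (leading)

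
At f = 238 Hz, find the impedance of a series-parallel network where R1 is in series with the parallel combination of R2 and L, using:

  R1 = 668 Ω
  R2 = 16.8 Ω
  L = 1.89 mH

Step 1 — Angular frequency: ω = 2π·f = 2π·238 = 1495 rad/s.
Step 2 — Component impedances:
  R1: Z = R = 668 Ω
  R2: Z = R = 16.8 Ω
  L: Z = jωL = j·1495·0.00189 = 0 + j2.826 Ω
Step 3 — Parallel branch: R2 || L = 1/(1/R2 + 1/L) = 0.4624 + j2.749 Ω.
Step 4 — Series with R1: Z_total = R1 + (R2 || L) = 668.5 + j2.749 Ω = 668.5∠0.2° Ω.

Z = 668.5 + j2.749 Ω = 668.5∠0.2° Ω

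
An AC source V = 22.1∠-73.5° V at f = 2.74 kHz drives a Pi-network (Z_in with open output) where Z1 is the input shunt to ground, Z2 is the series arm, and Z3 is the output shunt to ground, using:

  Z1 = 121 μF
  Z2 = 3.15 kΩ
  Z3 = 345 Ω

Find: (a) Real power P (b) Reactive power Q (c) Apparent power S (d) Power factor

Step 1 — Angular frequency: ω = 2π·f = 2π·2740 = 1.722e+04 rad/s.
Step 2 — Component impedances:
  Z1: Z = 1/(jωC) = -j/(ω·C) = 0 - j0.48 Ω
  Z2: Z = R = 3150 Ω
  Z3: Z = R = 345 Ω
Step 3 — With open output, the series arm Z2 and the output shunt Z3 appear in series to ground: Z2 + Z3 = 3495 Ω.
Step 4 — Parallel with input shunt Z1: Z_in = Z1 || (Z2 + Z3) = 6.594e-05 - j0.48 Ω = 0.48∠-90.0° Ω.
Step 5 — Source phasor: V = 22.1∠-73.5° V = 6.277 - j21.19 V.
Step 6 — Current: I = V / Z = 44.14 + j13.07 A = 46.04∠16.5° A.
Step 7 — Complex power: S = V·I* = 0.1397 - j1017 VA.
Step 8 — Real power: P = Re(S) = 0.1397 W.
Step 9 — Reactive power: Q = Im(S) = -1017 VAR.
Step 10 — Apparent power: |S| = 1017 VA.
Step 11 — Power factor: PF = P/|S| = 0.0001374 (leading).

(a) P = 0.1397 W  (b) Q = -1017 VAR  (c) S = 1017 VA  (d) PF = 0.0001374 (leading)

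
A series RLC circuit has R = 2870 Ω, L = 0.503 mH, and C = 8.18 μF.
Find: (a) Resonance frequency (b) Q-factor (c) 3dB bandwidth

Step 1 — Resonance condition Im(Z)=0 gives ω₀ = 1/√(LC).
Step 2 — ω₀ = 1/√(0.000503·8.18e-06) = 1.559e+04 rad/s.
Step 3 — f₀ = ω₀/(2π) = 2481 Hz.
Step 4 — Series Q: Q = ω₀L/R = 1.559e+04·0.000503/2870 = 0.002732.
Step 5 — 3dB bandwidth: Δω = ω₀/Q = 5.706e+06 rad/s; BW = Δω/(2π) = 9.081e+05 Hz.

(a) f₀ = 2481 Hz  (b) Q = 0.002732  (c) BW = 9.081e+05 Hz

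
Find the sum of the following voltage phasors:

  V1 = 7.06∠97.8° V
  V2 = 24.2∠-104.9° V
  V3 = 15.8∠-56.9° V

Step 1 — Convert each phasor to rectangular form:
  V1 = 7.06·(cos(97.8°) + j·sin(97.8°)) = -0.9582 + j6.995 V
  V2 = 24.2·(cos(-104.9°) + j·sin(-104.9°)) = -6.223 - j23.39 V
  V3 = 15.8·(cos(-56.9°) + j·sin(-56.9°)) = 8.628 - j13.24 V
Step 2 — Sum components: V_total = 1.448 - j29.63 V.
Step 3 — Convert to polar: |V_total| = 29.66 V, ∠V_total = -87.2°.

V_total = 29.66∠-87.2° V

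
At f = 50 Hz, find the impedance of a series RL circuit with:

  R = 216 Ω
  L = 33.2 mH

Step 1 — Angular frequency: ω = 2π·f = 2π·50 = 314.2 rad/s.
Step 2 — Component impedances:
  R: Z = R = 216 Ω
  L: Z = jωL = j·314.2·0.0332 = 0 + j10.43 Ω
Step 3 — Series combination: Z_total = R + L = 216 + j10.43 Ω = 216.3∠2.8° Ω.

Z = 216 + j10.43 Ω = 216.3∠2.8° Ω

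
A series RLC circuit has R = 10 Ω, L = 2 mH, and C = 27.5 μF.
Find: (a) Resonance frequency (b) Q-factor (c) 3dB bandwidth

Step 1 — Resonance: ω₀ = 1/√(LC) = 1/√(0.002·2.75e-05) = 4264 rad/s.
Step 2 — f₀ = ω₀/(2π) = 678.6 Hz.
Step 3 — Series Q: Q = ω₀L/R = 4264·0.002/10 = 0.8528.
Step 4 — Bandwidth: Δω = ω₀/Q = 5000 rad/s; BW = Δω/(2π) = 795.8 Hz.

(a) f₀ = 678.6 Hz  (b) Q = 0.8528  (c) BW = 795.8 Hz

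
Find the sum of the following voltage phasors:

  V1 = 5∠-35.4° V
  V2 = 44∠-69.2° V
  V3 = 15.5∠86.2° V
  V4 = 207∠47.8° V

Step 1 — Convert each phasor to rectangular form:
  V1 = 5·(cos(-35.4°) + j·sin(-35.4°)) = 4.076 - j2.896 V
  V2 = 44·(cos(-69.2°) + j·sin(-69.2°)) = 15.62 - j41.13 V
  V3 = 15.5·(cos(86.2°) + j·sin(86.2°)) = 1.027 + j15.47 V
  V4 = 207·(cos(47.8°) + j·sin(47.8°)) = 139 + j153.3 V
Step 2 — Sum components: V_total = 159.8 + j124.8 V.
Step 3 — Convert to polar: |V_total| = 202.7 V, ∠V_total = 38.0°.

V_total = 202.7∠38.0° V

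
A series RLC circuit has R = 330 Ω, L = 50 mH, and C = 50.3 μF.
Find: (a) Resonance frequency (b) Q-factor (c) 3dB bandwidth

Step 1 — Resonance: ω₀ = 1/√(LC) = 1/√(0.05·5.03e-05) = 630.6 rad/s.
Step 2 — f₀ = ω₀/(2π) = 100.4 Hz.
Step 3 — Series Q: Q = ω₀L/R = 630.6·0.05/330 = 0.09554.
Step 4 — Bandwidth: Δω = ω₀/Q = 6600 rad/s; BW = Δω/(2π) = 1050 Hz.

(a) f₀ = 100.4 Hz  (b) Q = 0.09554  (c) BW = 1050 Hz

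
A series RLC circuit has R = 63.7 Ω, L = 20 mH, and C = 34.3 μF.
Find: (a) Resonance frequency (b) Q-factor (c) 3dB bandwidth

Step 1 — Resonance condition Im(Z)=0 gives ω₀ = 1/√(LC).
Step 2 — ω₀ = 1/√(0.02·3.43e-05) = 1207 rad/s.
Step 3 — f₀ = ω₀/(2π) = 192.2 Hz.
Step 4 — Series Q: Q = ω₀L/R = 1207·0.02/63.7 = 0.3791.
Step 5 — 3dB bandwidth: Δω = ω₀/Q = 3185 rad/s; BW = Δω/(2π) = 506.9 Hz.

(a) f₀ = 192.2 Hz  (b) Q = 0.3791  (c) BW = 506.9 Hz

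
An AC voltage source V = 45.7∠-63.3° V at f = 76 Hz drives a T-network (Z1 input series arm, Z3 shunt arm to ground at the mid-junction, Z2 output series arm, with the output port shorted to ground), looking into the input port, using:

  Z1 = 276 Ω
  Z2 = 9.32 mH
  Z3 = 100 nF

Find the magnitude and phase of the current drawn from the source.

Step 1 — Angular frequency: ω = 2π·f = 2π·76 = 477.5 rad/s.
Step 2 — Component impedances:
  Z1: Z = R = 276 Ω
  Z2: Z = jωL = j·477.5·0.00932 = 0 + j4.451 Ω
  Z3: Z = 1/(jωC) = -j/(ω·C) = 0 - j2.094e+04 Ω
Step 3 — With the output port shorted to ground, the output series arm Z2 runs from the junction to ground; the shunt arm Z3 also runs from the junction to ground. They appear in parallel: Z3 || Z2 = 0 + j4.451 Ω.
Step 4 — Series with input arm Z1: Z_in = Z1 + (Z3 || Z2) = 276 + j4.451 Ω = 276∠0.9° Ω.
Step 5 — Source phasor: V = 45.7∠-63.3° V = 20.53 - j40.83 V.
Step 6 — Ohm's law: I = V / Z_total = (20.53 - j40.83) / (276 + j4.451) = 0.07199 - j0.1491 A.
Step 7 — Convert to polar: |I| = 0.1656 A, ∠I = -64.2°.

I = 0.1656∠-64.2° A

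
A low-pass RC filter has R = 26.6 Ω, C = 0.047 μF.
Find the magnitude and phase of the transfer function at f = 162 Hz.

Step 1 — Angular frequency: ω = 2π·162 = 1018 rad/s.
Step 2 — Transfer function: H(jω) = 1/(1 + jωRC).
Step 3 — Denominator: 1 + jωRC = 1 + j·1018·26.6·4.7e-08 = 1 + j0.001273.
Step 4 — H = 1 - j0.001273.
Step 5 — Magnitude: |H| = 1 (-0.0 dB); phase: φ = -0.1°.

|H| = 1 (-0.0 dB), φ = -0.1°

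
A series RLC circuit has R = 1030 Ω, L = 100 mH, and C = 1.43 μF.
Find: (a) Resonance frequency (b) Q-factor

Step 1 — Resonance condition Im(Z)=0 gives ω₀ = 1/√(LC).
Step 2 — ω₀ = 1/√(0.1·1.43e-06) = 2644 rad/s.
Step 3 — f₀ = ω₀/(2π) = 420.9 Hz.
Step 4 — Series Q: Q = ω₀L/R = 2644·0.1/1030 = 0.2567.

(a) f₀ = 420.9 Hz  (b) Q = 0.2567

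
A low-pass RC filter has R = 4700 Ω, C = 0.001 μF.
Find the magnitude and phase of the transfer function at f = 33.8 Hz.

Step 1 — Angular frequency: ω = 2π·33.8 = 212.4 rad/s.
Step 2 — Transfer function: H(jω) = 1/(1 + jωRC).
Step 3 — Denominator: 1 + jωRC = 1 + j·212.4·4700·1e-09 = 1 + j0.0009981.
Step 4 — H = 1 - j0.0009981.
Step 5 — Magnitude: |H| = 1 (-0.0 dB); phase: φ = -0.1°.

|H| = 1 (-0.0 dB), φ = -0.1°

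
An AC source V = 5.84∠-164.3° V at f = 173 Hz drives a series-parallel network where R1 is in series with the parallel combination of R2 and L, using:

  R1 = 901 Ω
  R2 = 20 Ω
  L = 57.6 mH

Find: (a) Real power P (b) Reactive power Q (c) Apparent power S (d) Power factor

Step 1 — Angular frequency: ω = 2π·f = 2π·173 = 1087 rad/s.
Step 2 — Component impedances:
  R1: Z = R = 901 Ω
  R2: Z = R = 20 Ω
  L: Z = jωL = j·1087·0.0576 = 0 + j62.61 Ω
Step 3 — Parallel branch: R2 || L = 1/(1/R2 + 1/L) = 18.15 + j5.797 Ω.
Step 4 — Series with R1: Z_total = R1 + (R2 || L) = 919.1 + j5.797 Ω = 919.2∠0.4° Ω.
Step 5 — Source phasor: V = 5.84∠-164.3° V = -5.622 - j1.58 V.
Step 6 — Current: I = V / Z = -0.006127 - j0.001681 A = 0.006354∠-164.7° A.
Step 7 — Complex power: S = V·I* = 0.0371 + j0.000234 VA.
Step 8 — Real power: P = Re(S) = 0.0371 W.
Step 9 — Reactive power: Q = Im(S) = 0.000234 VAR.
Step 10 — Apparent power: |S| = 0.0371 VA.
Step 11 — Power factor: PF = P/|S| = 1 (lagging).

(a) P = 0.0371 W  (b) Q = 0.000234 VAR  (c) S = 0.0371 VA  (d) PF = 1 (lagging)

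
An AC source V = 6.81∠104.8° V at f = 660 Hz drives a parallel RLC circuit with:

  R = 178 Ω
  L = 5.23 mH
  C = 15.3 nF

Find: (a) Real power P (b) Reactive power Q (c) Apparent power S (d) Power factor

Step 1 — Angular frequency: ω = 2π·f = 2π·660 = 4147 rad/s.
Step 2 — Component impedances:
  R: Z = R = 178 Ω
  L: Z = jωL = j·4147·0.00523 = 0 + j21.69 Ω
  C: Z = 1/(jωC) = -j/(ω·C) = 0 - j1.576e+04 Ω
Step 3 — Parallel combination: 1/Z_total = 1/R + 1/L + 1/C; Z_total = 2.611 + j21.4 Ω = 21.56∠83.0° Ω.
Step 4 — Source phasor: V = 6.81∠104.8° V = -1.74 + j6.584 V.
Step 5 — Current: I = V / Z = 0.2934 + j0.1171 A = 0.3159∠21.8° A.
Step 6 — Complex power: S = V·I* = 0.2605 + j2.135 VA.
Step 7 — Real power: P = Re(S) = 0.2605 W.
Step 8 — Reactive power: Q = Im(S) = 2.135 VAR.
Step 9 — Apparent power: |S| = 2.151 VA.
Step 10 — Power factor: PF = P/|S| = 0.1211 (lagging).

(a) P = 0.2605 W  (b) Q = 2.135 VAR  (c) S = 2.151 VA  (d) PF = 0.1211 (lagging)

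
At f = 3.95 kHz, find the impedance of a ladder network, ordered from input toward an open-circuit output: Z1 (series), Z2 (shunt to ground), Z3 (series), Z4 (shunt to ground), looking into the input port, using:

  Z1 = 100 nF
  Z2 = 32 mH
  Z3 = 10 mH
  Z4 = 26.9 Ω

Step 1 — Angular frequency: ω = 2π·f = 2π·3950 = 2.482e+04 rad/s.
Step 2 — Component impedances:
  Z1: Z = 1/(jωC) = -j/(ω·C) = 0 - j402.9 Ω
  Z2: Z = jωL = j·2.482e+04·0.032 = 0 + j794.2 Ω
  Z3: Z = jωL = j·2.482e+04·0.01 = 0 + j248.2 Ω
  Z4: Z = R = 26.9 Ω
Step 3 — Ladder network (open output): work backward from the far end, alternating series and parallel combinations. Z_in = 15.61 - j213.4 Ω = 214∠-85.8° Ω.

Z = 15.61 - j213.4 Ω = 214∠-85.8° Ω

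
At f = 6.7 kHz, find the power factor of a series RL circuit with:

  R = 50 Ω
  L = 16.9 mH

Step 1 — Angular frequency: ω = 2π·f = 2π·6700 = 4.21e+04 rad/s.
Step 2 — Component impedances:
  R: Z = R = 50 Ω
  L: Z = jωL = j·4.21e+04·0.0169 = 0 + j711.4 Ω
Step 3 — Series combination: Z_total = R + L = 50 + j711.4 Ω = 713.2∠86.0° Ω.
Step 4 — Power factor: PF = cos(φ) = Re(Z)/|Z| = 50/713.2 = 0.07011.
Step 5 — Type: Im(Z) = 711.4 ⇒ lagging (phase φ = 86.0°).

PF = 0.07011 (lagging, φ = 86.0°)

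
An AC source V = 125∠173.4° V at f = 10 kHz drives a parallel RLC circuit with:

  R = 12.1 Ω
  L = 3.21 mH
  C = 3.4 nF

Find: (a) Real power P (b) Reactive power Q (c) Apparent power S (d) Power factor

Step 1 — Angular frequency: ω = 2π·f = 2π·1e+04 = 6.283e+04 rad/s.
Step 2 — Component impedances:
  R: Z = R = 12.1 Ω
  L: Z = jωL = j·6.283e+04·0.00321 = 0 + j201.7 Ω
  C: Z = 1/(jωC) = -j/(ω·C) = 0 - j4681 Ω
Step 3 — Parallel combination: 1/Z_total = 1/R + 1/L + 1/C; Z_total = 12.06 + j0.6924 Ω = 12.08∠3.3° Ω.
Step 4 — Source phasor: V = 125∠173.4° V = -124.2 + j14.37 V.
Step 5 — Current: I = V / Z = -10.19 + j1.776 A = 10.35∠170.1° A.
Step 6 — Complex power: S = V·I* = 1291 + j74.13 VA.
Step 7 — Real power: P = Re(S) = 1291 W.
Step 8 — Reactive power: Q = Im(S) = 74.13 VAR.
Step 9 — Apparent power: |S| = 1293 VA.
Step 10 — Power factor: PF = P/|S| = 0.9984 (lagging).

(a) P = 1291 W  (b) Q = 74.13 VAR  (c) S = 1293 VA  (d) PF = 0.9984 (lagging)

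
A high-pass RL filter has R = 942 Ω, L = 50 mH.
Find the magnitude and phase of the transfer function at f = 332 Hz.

Step 1 — Angular frequency: ω = 2π·332 = 2086 rad/s.
Step 2 — Transfer function: H(jω) = jωL/(R + jωL).
Step 3 — Numerator jωL = j·104.3; denominator R + jωL = 942 + j104.3.
Step 4 — H = 0.01211 + j0.1094.
Step 5 — Magnitude: |H| = 0.1101 (-19.2 dB); phase: φ = 83.7°.

|H| = 0.1101 (-19.2 dB), φ = 83.7°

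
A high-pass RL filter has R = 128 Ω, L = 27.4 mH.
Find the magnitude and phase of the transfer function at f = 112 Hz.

Step 1 — Angular frequency: ω = 2π·112 = 703.7 rad/s.
Step 2 — Transfer function: H(jω) = jωL/(R + jωL).
Step 3 — Numerator jωL = j·19.28; denominator R + jωL = 128 + j19.28.
Step 4 — H = 0.02219 + j0.1473.
Step 5 — Magnitude: |H| = 0.149 (-16.5 dB); phase: φ = 81.4°.

|H| = 0.149 (-16.5 dB), φ = 81.4°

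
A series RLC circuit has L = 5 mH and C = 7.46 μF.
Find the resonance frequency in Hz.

Step 1 — Resonance condition Im(Z)=0 gives ω₀ = 1/√(LC).
Step 2 — ω₀ = 1/√(0.005·7.46e-06) = 5178 rad/s.
Step 3 — f₀ = ω₀/(2π) = 824.1 Hz.

f₀ = 824.1 Hz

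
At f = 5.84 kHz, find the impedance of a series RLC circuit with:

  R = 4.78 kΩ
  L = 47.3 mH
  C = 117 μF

Step 1 — Angular frequency: ω = 2π·f = 2π·5840 = 3.669e+04 rad/s.
Step 2 — Component impedances:
  R: Z = R = 4780 Ω
  L: Z = jωL = j·3.669e+04·0.0473 = 0 + j1736 Ω
  C: Z = 1/(jωC) = -j/(ω·C) = 0 - j0.2329 Ω
Step 3 — Series combination: Z_total = R + L + C = 4780 + j1735 Ω = 5085∠20.0° Ω.

Z = 4780 + j1735 Ω = 5085∠20.0° Ω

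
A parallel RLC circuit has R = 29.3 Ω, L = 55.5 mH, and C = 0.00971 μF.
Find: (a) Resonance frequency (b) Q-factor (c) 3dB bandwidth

Step 1 — Resonance: ω₀ = 1/√(LC) = 1/√(0.0555·9.71e-09) = 4.308e+04 rad/s.
Step 2 — f₀ = ω₀/(2π) = 6856 Hz.
Step 3 — Parallel Q: Q = R/(ω₀L) = 29.3/(4.308e+04·0.0555) = 0.01226.
Step 4 — Bandwidth: Δω = ω₀/Q = 3.515e+06 rad/s; BW = Δω/(2π) = 5.594e+05 Hz.

(a) f₀ = 6856 Hz  (b) Q = 0.01226  (c) BW = 5.594e+05 Hz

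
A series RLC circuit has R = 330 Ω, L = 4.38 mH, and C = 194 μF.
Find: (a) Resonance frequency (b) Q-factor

Step 1 — Resonance condition Im(Z)=0 gives ω₀ = 1/√(LC).
Step 2 — ω₀ = 1/√(0.00438·0.000194) = 1085 rad/s.
Step 3 — f₀ = ω₀/(2π) = 172.7 Hz.
Step 4 — Series Q: Q = ω₀L/R = 1085·0.00438/330 = 0.0144.

(a) f₀ = 172.7 Hz  (b) Q = 0.0144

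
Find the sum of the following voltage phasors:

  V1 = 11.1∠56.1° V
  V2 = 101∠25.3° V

Step 1 — Convert each phasor to rectangular form:
  V1 = 11.1·(cos(56.1°) + j·sin(56.1°)) = 6.191 + j9.213 V
  V2 = 101·(cos(25.3°) + j·sin(25.3°)) = 91.31 + j43.16 V
Step 2 — Sum components: V_total = 97.5 + j52.38 V.
Step 3 — Convert to polar: |V_total| = 110.7 V, ∠V_total = 28.2°.

V_total = 110.7∠28.2° V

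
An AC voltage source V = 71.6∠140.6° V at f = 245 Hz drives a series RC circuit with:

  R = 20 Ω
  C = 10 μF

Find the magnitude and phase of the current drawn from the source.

Step 1 — Angular frequency: ω = 2π·f = 2π·245 = 1539 rad/s.
Step 2 — Component impedances:
  R: Z = R = 20 Ω
  C: Z = 1/(jωC) = -j/(ω·C) = 0 - j64.96 Ω
Step 3 — Series combination: Z_total = R + C = 20 - j64.96 Ω = 67.97∠-72.9° Ω.
Step 4 — Source phasor: V = 71.6∠140.6° V = -55.33 + j45.45 V.
Step 5 — Ohm's law: I = V / Z_total = (-55.33 + j45.45) / (20 - j64.96) = -0.8785 - j0.5812 A.
Step 6 — Convert to polar: |I| = 1.053 A, ∠I = -146.5°.

I = 1.053∠-146.5° A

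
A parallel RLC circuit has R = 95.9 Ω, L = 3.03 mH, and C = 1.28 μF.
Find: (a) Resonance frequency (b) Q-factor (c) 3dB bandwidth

Step 1 — Resonance: ω₀ = 1/√(LC) = 1/√(0.00303·1.28e-06) = 1.606e+04 rad/s.
Step 2 — f₀ = ω₀/(2π) = 2556 Hz.
Step 3 — Parallel Q: Q = R/(ω₀L) = 95.9/(1.606e+04·0.00303) = 1.971.
Step 4 — Bandwidth: Δω = ω₀/Q = 8147 rad/s; BW = Δω/(2π) = 1297 Hz.

(a) f₀ = 2556 Hz  (b) Q = 1.971  (c) BW = 1297 Hz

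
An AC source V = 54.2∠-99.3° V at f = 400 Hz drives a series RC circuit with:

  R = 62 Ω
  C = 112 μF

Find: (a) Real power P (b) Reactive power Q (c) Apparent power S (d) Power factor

Step 1 — Angular frequency: ω = 2π·f = 2π·400 = 2513 rad/s.
Step 2 — Component impedances:
  R: Z = R = 62 Ω
  C: Z = 1/(jωC) = -j/(ω·C) = 0 - j3.553 Ω
Step 3 — Series combination: Z_total = R + C = 62 - j3.553 Ω = 62.1∠-3.3° Ω.
Step 4 — Source phasor: V = 54.2∠-99.3° V = -8.759 - j53.49 V.
Step 5 — Current: I = V / Z = -0.09154 - j0.8679 A = 0.8728∠-96.0° A.
Step 6 — Complex power: S = V·I* = 47.23 - j2.706 VA.
Step 7 — Real power: P = Re(S) = 47.23 W.
Step 8 — Reactive power: Q = Im(S) = -2.706 VAR.
Step 9 — Apparent power: |S| = 47.3 VA.
Step 10 — Power factor: PF = P/|S| = 0.9984 (leading).

(a) P = 47.23 W  (b) Q = -2.706 VAR  (c) S = 47.3 VA  (d) PF = 0.9984 (leading)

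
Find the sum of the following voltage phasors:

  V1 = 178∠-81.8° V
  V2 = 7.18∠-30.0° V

Step 1 — Convert each phasor to rectangular form:
  V1 = 178·(cos(-81.8°) + j·sin(-81.8°)) = 25.39 - j176.2 V
  V2 = 7.18·(cos(-30.0°) + j·sin(-30.0°)) = 6.218 - j3.59 V
Step 2 — Sum components: V_total = 31.61 - j179.8 V.
Step 3 — Convert to polar: |V_total| = 182.5 V, ∠V_total = -80.0°.

V_total = 182.5∠-80.0° V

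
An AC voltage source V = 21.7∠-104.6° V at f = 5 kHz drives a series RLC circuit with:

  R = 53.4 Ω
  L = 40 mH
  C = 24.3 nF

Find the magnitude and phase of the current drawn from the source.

Step 1 — Angular frequency: ω = 2π·f = 2π·5000 = 3.142e+04 rad/s.
Step 2 — Component impedances:
  R: Z = R = 53.4 Ω
  L: Z = jωL = j·3.142e+04·0.04 = 0 + j1257 Ω
  C: Z = 1/(jωC) = -j/(ω·C) = 0 - j1310 Ω
Step 3 — Series combination: Z_total = R + L + C = 53.4 - j53.28 Ω = 75.43∠-44.9° Ω.
Step 4 — Source phasor: V = 21.7∠-104.6° V = -5.47 - j21 V.
Step 5 — Ohm's law: I = V / Z_total = (-5.47 - j21) / (53.4 - j53.28) = 0.1453 - j0.2483 A.
Step 6 — Convert to polar: |I| = 0.2877 A, ∠I = -59.7°.

I = 0.2877∠-59.7° A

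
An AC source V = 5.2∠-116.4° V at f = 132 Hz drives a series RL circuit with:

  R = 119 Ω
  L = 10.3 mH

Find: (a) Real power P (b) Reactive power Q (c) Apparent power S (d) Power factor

Step 1 — Angular frequency: ω = 2π·f = 2π·132 = 829.4 rad/s.
Step 2 — Component impedances:
  R: Z = R = 119 Ω
  L: Z = jωL = j·829.4·0.0103 = 0 + j8.543 Ω
Step 3 — Series combination: Z_total = R + L = 119 + j8.543 Ω = 119.3∠4.1° Ω.
Step 4 — Source phasor: V = 5.2∠-116.4° V = -2.312 - j4.658 V.
Step 5 — Current: I = V / Z = -0.02213 - j0.03755 A = 0.04359∠-120.5° A.
Step 6 — Complex power: S = V·I* = 0.2261 + j0.01623 VA.
Step 7 — Real power: P = Re(S) = 0.2261 W.
Step 8 — Reactive power: Q = Im(S) = 0.01623 VAR.
Step 9 — Apparent power: |S| = 0.2266 VA.
Step 10 — Power factor: PF = P/|S| = 0.9974 (lagging).

(a) P = 0.2261 W  (b) Q = 0.01623 VAR  (c) S = 0.2266 VA  (d) PF = 0.9974 (lagging)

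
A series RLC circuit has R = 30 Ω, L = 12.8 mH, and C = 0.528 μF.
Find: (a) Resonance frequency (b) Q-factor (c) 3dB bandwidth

Step 1 — Resonance: ω₀ = 1/√(LC) = 1/√(0.0128·5.28e-07) = 1.216e+04 rad/s.
Step 2 — f₀ = ω₀/(2π) = 1936 Hz.
Step 3 — Series Q: Q = ω₀L/R = 1.216e+04·0.0128/30 = 5.19.
Step 4 — Bandwidth: Δω = ω₀/Q = 2344 rad/s; BW = Δω/(2π) = 373 Hz.

(a) f₀ = 1936 Hz  (b) Q = 5.19  (c) BW = 373 Hz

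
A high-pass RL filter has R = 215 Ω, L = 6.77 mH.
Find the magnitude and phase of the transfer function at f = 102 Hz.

Step 1 — Angular frequency: ω = 2π·102 = 640.9 rad/s.
Step 2 — Transfer function: H(jω) = jωL/(R + jωL).
Step 3 — Numerator jωL = j·4.339; denominator R + jωL = 215 + j4.339.
Step 4 — H = 0.0004071 + j0.02017.
Step 5 — Magnitude: |H| = 0.02018 (-33.9 dB); phase: φ = 88.8°.

|H| = 0.02018 (-33.9 dB), φ = 88.8°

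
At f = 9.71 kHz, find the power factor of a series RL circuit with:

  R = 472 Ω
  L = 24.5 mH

Step 1 — Angular frequency: ω = 2π·f = 2π·9710 = 6.101e+04 rad/s.
Step 2 — Component impedances:
  R: Z = R = 472 Ω
  L: Z = jωL = j·6.101e+04·0.0245 = 0 + j1495 Ω
Step 3 — Series combination: Z_total = R + L = 472 + j1495 Ω = 1567∠72.5° Ω.
Step 4 — Power factor: PF = cos(φ) = Re(Z)/|Z| = 472/1567.5 = 0.3011.
Step 5 — Type: Im(Z) = 1495 ⇒ lagging (phase φ = 72.5°).

PF = 0.3011 (lagging, φ = 72.5°)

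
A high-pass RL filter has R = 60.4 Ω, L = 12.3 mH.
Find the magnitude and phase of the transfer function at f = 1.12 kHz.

Step 1 — Angular frequency: ω = 2π·1120 = 7037 rad/s.
Step 2 — Transfer function: H(jω) = jωL/(R + jωL).
Step 3 — Numerator jωL = j·86.56; denominator R + jωL = 60.4 + j86.56.
Step 4 — H = 0.6725 + j0.4693.
Step 5 — Magnitude: |H| = 0.8201 (-1.7 dB); phase: φ = 34.9°.

|H| = 0.8201 (-1.7 dB), φ = 34.9°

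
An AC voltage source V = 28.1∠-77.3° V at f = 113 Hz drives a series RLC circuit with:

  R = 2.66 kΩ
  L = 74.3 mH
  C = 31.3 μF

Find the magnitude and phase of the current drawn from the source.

Step 1 — Angular frequency: ω = 2π·f = 2π·113 = 710 rad/s.
Step 2 — Component impedances:
  R: Z = R = 2660 Ω
  L: Z = jωL = j·710·0.0743 = 0 + j52.75 Ω
  C: Z = 1/(jωC) = -j/(ω·C) = 0 - j45 Ω
Step 3 — Series combination: Z_total = R + L + C = 2660 + j7.755 Ω = 2660∠0.2° Ω.
Step 4 — Source phasor: V = 28.1∠-77.3° V = 6.178 - j27.41 V.
Step 5 — Ohm's law: I = V / Z_total = (6.178 - j27.41) / (2660 + j7.755) = 0.002292 - j0.01031 A.
Step 6 — Convert to polar: |I| = 0.01056 A, ∠I = -77.5°.

I = 0.01056∠-77.5° A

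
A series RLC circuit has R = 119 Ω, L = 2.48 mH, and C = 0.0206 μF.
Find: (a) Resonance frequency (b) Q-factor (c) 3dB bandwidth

Step 1 — Resonance: ω₀ = 1/√(LC) = 1/√(0.00248·2.06e-08) = 1.399e+05 rad/s.
Step 2 — f₀ = ω₀/(2π) = 2.227e+04 Hz.
Step 3 — Series Q: Q = ω₀L/R = 1.399e+05·0.00248/119 = 2.916.
Step 4 — Bandwidth: Δω = ω₀/Q = 4.798e+04 rad/s; BW = Δω/(2π) = 7637 Hz.

(a) f₀ = 2.227e+04 Hz  (b) Q = 2.916  (c) BW = 7637 Hz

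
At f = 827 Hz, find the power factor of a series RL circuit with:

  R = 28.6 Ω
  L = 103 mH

Step 1 — Angular frequency: ω = 2π·f = 2π·827 = 5196 rad/s.
Step 2 — Component impedances:
  R: Z = R = 28.6 Ω
  L: Z = jωL = j·5196·0.103 = 0 + j535.2 Ω
Step 3 — Series combination: Z_total = R + L = 28.6 + j535.2 Ω = 536∠86.9° Ω.
Step 4 — Power factor: PF = cos(φ) = Re(Z)/|Z| = 28.6/536 = 0.05336.
Step 5 — Type: Im(Z) = 535.2 ⇒ lagging (phase φ = 86.9°).

PF = 0.05336 (lagging, φ = 86.9°)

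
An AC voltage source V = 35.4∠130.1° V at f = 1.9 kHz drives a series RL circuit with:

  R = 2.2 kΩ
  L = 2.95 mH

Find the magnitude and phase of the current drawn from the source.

Step 1 — Angular frequency: ω = 2π·f = 2π·1900 = 1.194e+04 rad/s.
Step 2 — Component impedances:
  R: Z = R = 2200 Ω
  L: Z = jωL = j·1.194e+04·0.00295 = 0 + j35.22 Ω
Step 3 — Series combination: Z_total = R + L = 2200 + j35.22 Ω = 2200∠0.9° Ω.
Step 4 — Source phasor: V = 35.4∠130.1° V = -22.8 + j27.08 V.
Step 5 — Ohm's law: I = V / Z_total = (-22.8 + j27.08) / (2200 + j35.22) = -0.01016 + j0.01247 A.
Step 6 — Convert to polar: |I| = 0.01609 A, ∠I = 129.2°.

I = 0.01609∠129.2° A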